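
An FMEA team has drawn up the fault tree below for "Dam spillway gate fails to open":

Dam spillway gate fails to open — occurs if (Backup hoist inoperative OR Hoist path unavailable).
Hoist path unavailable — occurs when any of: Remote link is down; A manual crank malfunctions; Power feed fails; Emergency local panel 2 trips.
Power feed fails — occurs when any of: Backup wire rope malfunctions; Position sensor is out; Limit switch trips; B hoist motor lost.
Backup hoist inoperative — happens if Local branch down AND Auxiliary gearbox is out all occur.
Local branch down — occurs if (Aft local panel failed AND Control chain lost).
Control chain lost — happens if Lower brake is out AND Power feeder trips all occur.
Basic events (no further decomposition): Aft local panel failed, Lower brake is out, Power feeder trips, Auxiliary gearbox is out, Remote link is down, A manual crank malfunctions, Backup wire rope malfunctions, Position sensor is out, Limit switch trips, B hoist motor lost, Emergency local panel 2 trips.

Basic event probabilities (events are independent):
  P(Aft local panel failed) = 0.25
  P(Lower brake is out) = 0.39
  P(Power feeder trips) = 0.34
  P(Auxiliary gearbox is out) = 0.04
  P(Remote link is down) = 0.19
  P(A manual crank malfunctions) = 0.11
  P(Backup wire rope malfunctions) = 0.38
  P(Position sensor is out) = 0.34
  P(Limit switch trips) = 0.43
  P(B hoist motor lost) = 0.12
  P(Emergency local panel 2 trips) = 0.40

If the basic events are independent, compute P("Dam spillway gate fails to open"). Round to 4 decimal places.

0.9113

P(Control chain lost) [AND] = 0.39 × 0.34 = 0.132600
P(Local branch down) [AND] = 0.25 × 0.132600 = 0.033150
P(Backup hoist inoperative) [AND] = 0.033150 × 0.04 = 0.001326
P(Power feed fails) [OR] = 1 − (1−0.38) × (1−0.34) × (1−0.43) × (1−0.12) = 0.794745
P(Hoist path unavailable) [OR] = 1 − (1−0.19) × (1−0.11) × (1−0.794745) × (1−0.40) = 0.911219
P(Dam spillway gate fails to open) [OR] = 1 − (1−0.001326) × (1−0.911219) = 0.911337
Rounded to 4 decimal places: P(Dam spillway gate fails to open) ≈ 0.9113.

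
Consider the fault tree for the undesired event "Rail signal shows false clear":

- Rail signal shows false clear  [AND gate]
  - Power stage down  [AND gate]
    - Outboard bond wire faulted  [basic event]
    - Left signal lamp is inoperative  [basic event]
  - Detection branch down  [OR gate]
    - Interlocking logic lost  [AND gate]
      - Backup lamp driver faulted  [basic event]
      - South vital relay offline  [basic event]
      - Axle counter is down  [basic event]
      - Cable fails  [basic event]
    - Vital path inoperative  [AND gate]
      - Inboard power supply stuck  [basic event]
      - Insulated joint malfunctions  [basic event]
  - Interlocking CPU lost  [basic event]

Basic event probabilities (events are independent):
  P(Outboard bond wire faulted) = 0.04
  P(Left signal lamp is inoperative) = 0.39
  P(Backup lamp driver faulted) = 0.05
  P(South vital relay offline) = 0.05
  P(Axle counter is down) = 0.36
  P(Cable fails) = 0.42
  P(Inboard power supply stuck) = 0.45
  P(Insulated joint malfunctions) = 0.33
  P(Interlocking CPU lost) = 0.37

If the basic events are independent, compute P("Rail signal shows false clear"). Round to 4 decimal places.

0.0009

P(Power stage down) [AND] = 0.04 × 0.39 = 0.015600
P(Interlocking logic lost) [AND] = 0.05 × 0.05 × 0.36 × 0.42 = 0.000378
P(Vital path inoperative) [AND] = 0.45 × 0.33 = 0.148500
P(Detection branch down) [OR] = 1 − (1−0.000378) × (1−0.148500) = 0.148822
P(Rail signal shows false clear) [AND] = 0.015600 × 0.148822 × 0.37 = 0.000859
Rounded to 4 decimal places: P(Rail signal shows false clear) ≈ 0.0009.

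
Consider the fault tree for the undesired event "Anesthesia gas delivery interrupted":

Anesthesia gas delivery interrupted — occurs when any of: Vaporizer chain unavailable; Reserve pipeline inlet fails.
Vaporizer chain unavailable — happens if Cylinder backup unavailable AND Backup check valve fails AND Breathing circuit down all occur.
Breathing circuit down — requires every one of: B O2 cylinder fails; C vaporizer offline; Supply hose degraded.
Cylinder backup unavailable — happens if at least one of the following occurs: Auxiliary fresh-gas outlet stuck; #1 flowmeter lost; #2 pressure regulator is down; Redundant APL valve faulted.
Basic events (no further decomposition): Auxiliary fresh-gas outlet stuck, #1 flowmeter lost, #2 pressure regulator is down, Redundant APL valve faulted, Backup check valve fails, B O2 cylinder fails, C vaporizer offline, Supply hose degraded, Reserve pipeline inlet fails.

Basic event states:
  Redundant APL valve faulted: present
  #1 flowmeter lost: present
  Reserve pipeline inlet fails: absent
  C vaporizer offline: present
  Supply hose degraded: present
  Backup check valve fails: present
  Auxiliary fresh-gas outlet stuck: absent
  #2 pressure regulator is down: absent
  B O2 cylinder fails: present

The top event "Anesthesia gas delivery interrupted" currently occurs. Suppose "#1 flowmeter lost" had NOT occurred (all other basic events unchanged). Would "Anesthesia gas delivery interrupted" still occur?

Counterfactual: set "#1 flowmeter lost" to not occurred.
Cylinder backup unavailable [OR]: Auxiliary fresh-gas outlet stuck=not, #1 flowmeter lost=not, #2 pressure regulator is down=not, Redundant APL valve faulted=occurs → at least one input occurs → occurs.
Breathing circuit down [AND]: B O2 cylinder fails=occurs, C vaporizer offline=occurs, Supply hose degraded=occurs → all inputs occur → occurs.
Vaporizer chain unavailable [AND]: Cylinder backup unavailable=occurs, Backup check valve fails=occurs, Breathing circuit down=occurs → all inputs occur → occurs.
Anesthesia gas delivery interrupted [OR]: Vaporizer chain unavailable=occurs, Reserve pipeline inlet fails=not → at least one input occurs → occurs.

Yes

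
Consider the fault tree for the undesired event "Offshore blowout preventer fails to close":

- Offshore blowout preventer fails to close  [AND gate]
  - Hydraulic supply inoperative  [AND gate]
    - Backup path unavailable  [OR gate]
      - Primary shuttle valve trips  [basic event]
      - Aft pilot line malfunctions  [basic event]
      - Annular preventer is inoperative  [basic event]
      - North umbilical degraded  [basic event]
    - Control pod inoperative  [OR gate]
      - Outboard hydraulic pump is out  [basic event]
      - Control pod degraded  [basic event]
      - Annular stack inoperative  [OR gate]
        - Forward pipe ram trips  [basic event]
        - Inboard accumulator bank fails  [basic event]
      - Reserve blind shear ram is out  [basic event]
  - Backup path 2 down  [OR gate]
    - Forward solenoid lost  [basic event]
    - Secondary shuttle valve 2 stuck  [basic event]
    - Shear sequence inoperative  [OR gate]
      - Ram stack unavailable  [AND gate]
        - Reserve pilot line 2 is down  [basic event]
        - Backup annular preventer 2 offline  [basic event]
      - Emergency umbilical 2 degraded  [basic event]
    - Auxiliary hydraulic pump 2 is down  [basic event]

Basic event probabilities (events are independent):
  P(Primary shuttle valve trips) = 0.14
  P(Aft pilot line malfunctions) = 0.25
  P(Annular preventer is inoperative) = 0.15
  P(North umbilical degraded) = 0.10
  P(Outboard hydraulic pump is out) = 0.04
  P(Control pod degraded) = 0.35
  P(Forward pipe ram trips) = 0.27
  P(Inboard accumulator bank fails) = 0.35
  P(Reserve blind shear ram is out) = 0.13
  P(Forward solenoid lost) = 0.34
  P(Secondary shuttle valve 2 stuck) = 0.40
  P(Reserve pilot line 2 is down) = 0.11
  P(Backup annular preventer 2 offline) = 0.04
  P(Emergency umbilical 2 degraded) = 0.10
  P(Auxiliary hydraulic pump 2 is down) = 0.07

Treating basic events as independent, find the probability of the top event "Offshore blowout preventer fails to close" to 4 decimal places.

P(Backup path unavailable) [OR] = 1 − (1−0.14) × (1−0.25) × (1−0.15) × (1−0.10) = 0.506575
P(Annular stack inoperative) [OR] = 1 − (1−0.27) × (1−0.35) = 0.525500
P(Control pod inoperative) [OR] = 1 − (1−0.04) × (1−0.35) × (1−0.525500) × (1−0.13) = 0.742403
P(Hydraulic supply inoperative) [AND] = 0.506575 × 0.742403 = 0.376083
P(Ram stack unavailable) [AND] = 0.11 × 0.04 = 0.004400
P(Shear sequence inoperative) [OR] = 1 − (1−0.004400) × (1−0.10) = 0.103960
P(Backup path 2 down) [OR] = 1 − (1−0.34) × (1−0.40) × (1−0.103960) × (1−0.07) = 0.670006
P(Offshore blowout preventer fails to close) [AND] = 0.376083 × 0.670006 = 0.251978
Rounded to 4 decimal places: P(Offshore blowout preventer fails to close) ≈ 0.2520.

0.2520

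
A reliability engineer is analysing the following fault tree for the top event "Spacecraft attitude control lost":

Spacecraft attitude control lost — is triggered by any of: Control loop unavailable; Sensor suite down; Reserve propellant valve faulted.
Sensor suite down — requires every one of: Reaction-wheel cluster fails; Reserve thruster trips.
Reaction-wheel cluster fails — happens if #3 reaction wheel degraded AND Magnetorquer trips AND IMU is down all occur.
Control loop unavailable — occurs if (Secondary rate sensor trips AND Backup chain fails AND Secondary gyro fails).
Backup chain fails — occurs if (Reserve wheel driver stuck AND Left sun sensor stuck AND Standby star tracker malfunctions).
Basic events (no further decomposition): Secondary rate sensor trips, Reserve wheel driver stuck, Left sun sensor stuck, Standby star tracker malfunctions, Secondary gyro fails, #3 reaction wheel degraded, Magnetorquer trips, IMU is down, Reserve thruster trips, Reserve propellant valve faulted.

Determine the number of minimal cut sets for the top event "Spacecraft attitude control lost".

3

Backup chain fails [AND]: one cut set from each child combined → 1 × 1 × 1 = 1 cut set(s).
Control loop unavailable [AND]: one cut set from each child combined → 1 × 1 × 1 = 1 cut set(s).
Reaction-wheel cluster fails [AND]: one cut set from each child combined → 1 × 1 × 1 = 1 cut set(s).
Sensor suite down [AND]: one cut set from each child combined → 1 × 1 = 1 cut set(s).
Spacecraft attitude control lost [OR]: union of children's cut sets → 3 cut set(s).
Minimal cut sets: {Left sun sensor stuck, Reserve wheel driver stuck, Secondary gyro fails, Secondary rate sensor trips, Standby star tracker malfunctions}; {#3 reaction wheel degraded, IMU is down, Magnetorquer trips, Reserve thruster trips}; {Reserve propellant valve faulted}.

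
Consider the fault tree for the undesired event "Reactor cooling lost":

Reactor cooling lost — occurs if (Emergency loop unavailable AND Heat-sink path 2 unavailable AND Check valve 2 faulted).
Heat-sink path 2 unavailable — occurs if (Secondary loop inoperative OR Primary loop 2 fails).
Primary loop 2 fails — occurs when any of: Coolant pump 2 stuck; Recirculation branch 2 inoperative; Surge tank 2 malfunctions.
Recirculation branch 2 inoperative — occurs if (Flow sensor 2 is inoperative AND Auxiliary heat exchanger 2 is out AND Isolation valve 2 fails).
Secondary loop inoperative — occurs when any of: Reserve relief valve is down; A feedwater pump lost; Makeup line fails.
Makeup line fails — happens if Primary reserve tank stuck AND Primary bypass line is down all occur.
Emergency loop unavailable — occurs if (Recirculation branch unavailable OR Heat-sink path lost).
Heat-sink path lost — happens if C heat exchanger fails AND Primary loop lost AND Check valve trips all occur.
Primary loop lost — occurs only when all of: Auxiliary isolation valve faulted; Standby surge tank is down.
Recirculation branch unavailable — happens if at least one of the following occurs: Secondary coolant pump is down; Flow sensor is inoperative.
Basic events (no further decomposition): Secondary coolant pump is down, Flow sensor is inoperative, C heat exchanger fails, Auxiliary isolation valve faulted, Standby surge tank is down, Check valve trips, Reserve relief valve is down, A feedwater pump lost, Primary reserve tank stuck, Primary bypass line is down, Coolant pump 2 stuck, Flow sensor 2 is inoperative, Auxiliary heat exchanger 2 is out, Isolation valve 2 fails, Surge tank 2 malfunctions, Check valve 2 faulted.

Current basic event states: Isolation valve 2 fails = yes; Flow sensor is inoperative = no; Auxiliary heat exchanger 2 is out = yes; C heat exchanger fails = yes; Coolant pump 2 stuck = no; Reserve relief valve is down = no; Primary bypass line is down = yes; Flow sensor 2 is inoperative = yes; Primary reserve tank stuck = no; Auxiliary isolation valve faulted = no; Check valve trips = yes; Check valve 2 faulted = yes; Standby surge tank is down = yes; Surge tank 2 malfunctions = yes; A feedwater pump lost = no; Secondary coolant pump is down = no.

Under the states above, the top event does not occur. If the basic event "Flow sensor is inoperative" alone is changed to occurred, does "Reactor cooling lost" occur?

Yes

Counterfactual: set "Flow sensor is inoperative" to occurred.
Recirculation branch unavailable [OR]: Secondary coolant pump is down=not, Flow sensor is inoperative=occurs → at least one input occurs → occurs.
Primary loop lost [AND]: Auxiliary isolation valve faulted=not, Standby surge tank is down=occurs → not all inputs occur → does not occur.
Heat-sink path lost [AND]: C heat exchanger fails=occurs, Primary loop lost=not, Check valve trips=occurs → not all inputs occur → does not occur.
Emergency loop unavailable [OR]: Recirculation branch unavailable=occurs, Heat-sink path lost=not → at least one input occurs → occurs.
Makeup line fails [AND]: Primary reserve tank stuck=not, Primary bypass line is down=occurs → not all inputs occur → does not occur.
Secondary loop inoperative [OR]: Reserve relief valve is down=not, A feedwater pump lost=not, Makeup line fails=not → no input occurs → does not occur.
Recirculation branch 2 inoperative [AND]: Flow sensor 2 is inoperative=occurs, Auxiliary heat exchanger 2 is out=occurs, Isolation valve 2 fails=occurs → all inputs occur → occurs.
Primary loop 2 fails [OR]: Coolant pump 2 stuck=not, Recirculation branch 2 inoperative=occurs, Surge tank 2 malfunctions=occurs → at least one input occurs → occurs.
Heat-sink path 2 unavailable [OR]: Secondary loop inoperative=not, Primary loop 2 fails=occurs → at least one input occurs → occurs.
Reactor cooling lost [AND]: Emergency loop unavailable=occurs, Heat-sink path 2 unavailable=occurs, Check valve 2 faulted=occurs → all inputs occur → occurs.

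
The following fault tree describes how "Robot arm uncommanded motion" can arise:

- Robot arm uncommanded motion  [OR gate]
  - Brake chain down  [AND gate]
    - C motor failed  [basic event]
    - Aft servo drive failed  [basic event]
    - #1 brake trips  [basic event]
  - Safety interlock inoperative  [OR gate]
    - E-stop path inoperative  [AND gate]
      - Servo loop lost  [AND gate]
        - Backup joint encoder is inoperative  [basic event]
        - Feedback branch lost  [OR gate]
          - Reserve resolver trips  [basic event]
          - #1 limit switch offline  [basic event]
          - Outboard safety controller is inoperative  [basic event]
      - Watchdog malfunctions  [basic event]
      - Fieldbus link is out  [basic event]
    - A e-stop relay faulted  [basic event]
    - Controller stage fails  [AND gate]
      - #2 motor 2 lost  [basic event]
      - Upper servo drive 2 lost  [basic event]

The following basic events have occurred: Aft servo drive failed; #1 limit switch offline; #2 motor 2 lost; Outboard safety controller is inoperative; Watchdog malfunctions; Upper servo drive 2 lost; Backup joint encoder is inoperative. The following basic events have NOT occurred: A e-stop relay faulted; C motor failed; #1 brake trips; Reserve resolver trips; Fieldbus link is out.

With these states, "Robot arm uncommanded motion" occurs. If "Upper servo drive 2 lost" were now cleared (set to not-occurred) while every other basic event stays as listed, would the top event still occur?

Counterfactual: set "Upper servo drive 2 lost" to not occurred.
Brake chain down [AND]: C motor failed=not, Aft servo drive failed=occurs, #1 brake trips=not → not all inputs occur → does not occur.
Feedback branch lost [OR]: Reserve resolver trips=not, #1 limit switch offline=occurs, Outboard safety controller is inoperative=occurs → at least one input occurs → occurs.
Servo loop lost [AND]: Backup joint encoder is inoperative=occurs, Feedback branch lost=occurs → all inputs occur → occurs.
E-stop path inoperative [AND]: Servo loop lost=occurs, Watchdog malfunctions=occurs, Fieldbus link is out=not → not all inputs occur → does not occur.
Controller stage fails [AND]: #2 motor 2 lost=occurs, Upper servo drive 2 lost=not → not all inputs occur → does not occur.
Safety interlock inoperative [OR]: E-stop path inoperative=not, A e-stop relay faulted=not, Controller stage fails=not → no input occurs → does not occur.
Robot arm uncommanded motion [OR]: Brake chain down=not, Safety interlock inoperative=not → no input occurs → does not occur.

No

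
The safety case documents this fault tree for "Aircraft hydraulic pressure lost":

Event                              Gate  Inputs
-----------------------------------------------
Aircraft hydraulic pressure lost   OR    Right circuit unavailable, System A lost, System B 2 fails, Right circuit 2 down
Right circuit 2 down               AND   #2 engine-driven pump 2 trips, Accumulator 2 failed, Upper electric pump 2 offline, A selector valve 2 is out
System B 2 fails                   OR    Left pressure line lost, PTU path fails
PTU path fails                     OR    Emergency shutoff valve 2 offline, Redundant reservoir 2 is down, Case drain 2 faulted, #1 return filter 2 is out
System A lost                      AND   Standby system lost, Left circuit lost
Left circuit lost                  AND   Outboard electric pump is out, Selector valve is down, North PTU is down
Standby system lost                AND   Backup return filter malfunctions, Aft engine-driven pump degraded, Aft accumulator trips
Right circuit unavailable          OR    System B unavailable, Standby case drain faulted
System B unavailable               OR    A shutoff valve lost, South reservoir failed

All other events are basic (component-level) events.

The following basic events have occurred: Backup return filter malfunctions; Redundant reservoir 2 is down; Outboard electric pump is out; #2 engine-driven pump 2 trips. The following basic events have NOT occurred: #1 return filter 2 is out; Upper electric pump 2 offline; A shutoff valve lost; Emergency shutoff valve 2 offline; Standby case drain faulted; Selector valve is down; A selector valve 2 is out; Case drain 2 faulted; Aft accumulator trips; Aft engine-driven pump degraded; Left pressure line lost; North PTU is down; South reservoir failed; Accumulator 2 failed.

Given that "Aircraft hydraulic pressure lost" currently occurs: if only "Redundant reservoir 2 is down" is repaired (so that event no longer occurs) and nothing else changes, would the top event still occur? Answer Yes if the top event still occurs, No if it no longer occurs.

No

Counterfactual: set "Redundant reservoir 2 is down" to not occurred.
System B unavailable [OR]: A shutoff valve lost=not, South reservoir failed=not → no input occurs → does not occur.
Right circuit unavailable [OR]: System B unavailable=not, Standby case drain faulted=not → no input occurs → does not occur.
Standby system lost [AND]: Backup return filter malfunctions=occurs, Aft engine-driven pump degraded=not, Aft accumulator trips=not → not all inputs occur → does not occur.
Left circuit lost [AND]: Outboard electric pump is out=occurs, Selector valve is down=not, North PTU is down=not → not all inputs occur → does not occur.
System A lost [AND]: Standby system lost=not, Left circuit lost=not → not all inputs occur → does not occur.
PTU path fails [OR]: Emergency shutoff valve 2 offline=not, Redundant reservoir 2 is down=not, Case drain 2 faulted=not, #1 return filter 2 is out=not → no input occurs → does not occur.
System B 2 fails [OR]: Left pressure line lost=not, PTU path fails=not → no input occurs → does not occur.
Right circuit 2 down [AND]: #2 engine-driven pump 2 trips=occurs, Accumulator 2 failed=not, Upper electric pump 2 offline=not, A selector valve 2 is out=not → not all inputs occur → does not occur.
Aircraft hydraulic pressure lost [OR]: Right circuit unavailable=not, System A lost=not, System B 2 fails=not, Right circuit 2 down=not → no input occurs → does not occur.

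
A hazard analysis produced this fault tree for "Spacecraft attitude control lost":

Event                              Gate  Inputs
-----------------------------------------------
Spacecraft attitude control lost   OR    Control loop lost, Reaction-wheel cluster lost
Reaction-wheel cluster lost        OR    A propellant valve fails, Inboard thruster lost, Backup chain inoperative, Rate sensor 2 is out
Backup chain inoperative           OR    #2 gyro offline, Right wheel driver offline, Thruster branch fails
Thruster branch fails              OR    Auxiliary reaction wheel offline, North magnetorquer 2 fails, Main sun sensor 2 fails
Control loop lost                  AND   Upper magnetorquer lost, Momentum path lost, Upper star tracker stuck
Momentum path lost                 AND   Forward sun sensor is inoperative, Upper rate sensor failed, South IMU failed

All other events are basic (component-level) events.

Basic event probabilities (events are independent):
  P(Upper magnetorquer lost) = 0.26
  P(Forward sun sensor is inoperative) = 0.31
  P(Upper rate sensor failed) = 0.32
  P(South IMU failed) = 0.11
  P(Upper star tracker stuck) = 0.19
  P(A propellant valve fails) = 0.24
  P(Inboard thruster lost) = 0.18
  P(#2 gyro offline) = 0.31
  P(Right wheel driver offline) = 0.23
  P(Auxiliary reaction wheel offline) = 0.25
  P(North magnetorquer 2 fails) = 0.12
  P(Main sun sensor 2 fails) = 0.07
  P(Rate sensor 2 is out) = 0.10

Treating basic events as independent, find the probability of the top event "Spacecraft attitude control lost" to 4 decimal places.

0.8172

P(Momentum path lost) [AND] = 0.31 × 0.32 × 0.11 = 0.010912
P(Control loop lost) [AND] = 0.26 × 0.010912 × 0.19 = 0.000539
P(Thruster branch fails) [OR] = 1 − (1−0.25) × (1−0.12) × (1−0.07) = 0.386200
P(Backup chain inoperative) [OR] = 1 − (1−0.31) × (1−0.23) × (1−0.386200) = 0.673888
P(Reaction-wheel cluster lost) [OR] = 1 − (1−0.24) × (1−0.18) × (1−0.673888) × (1−0.10) = 0.817090
P(Spacecraft attitude control lost) [OR] = 1 − (1−0.000539) × (1−0.817090) = 0.817189
Rounded to 4 decimal places: P(Spacecraft attitude control lost) ≈ 0.8172.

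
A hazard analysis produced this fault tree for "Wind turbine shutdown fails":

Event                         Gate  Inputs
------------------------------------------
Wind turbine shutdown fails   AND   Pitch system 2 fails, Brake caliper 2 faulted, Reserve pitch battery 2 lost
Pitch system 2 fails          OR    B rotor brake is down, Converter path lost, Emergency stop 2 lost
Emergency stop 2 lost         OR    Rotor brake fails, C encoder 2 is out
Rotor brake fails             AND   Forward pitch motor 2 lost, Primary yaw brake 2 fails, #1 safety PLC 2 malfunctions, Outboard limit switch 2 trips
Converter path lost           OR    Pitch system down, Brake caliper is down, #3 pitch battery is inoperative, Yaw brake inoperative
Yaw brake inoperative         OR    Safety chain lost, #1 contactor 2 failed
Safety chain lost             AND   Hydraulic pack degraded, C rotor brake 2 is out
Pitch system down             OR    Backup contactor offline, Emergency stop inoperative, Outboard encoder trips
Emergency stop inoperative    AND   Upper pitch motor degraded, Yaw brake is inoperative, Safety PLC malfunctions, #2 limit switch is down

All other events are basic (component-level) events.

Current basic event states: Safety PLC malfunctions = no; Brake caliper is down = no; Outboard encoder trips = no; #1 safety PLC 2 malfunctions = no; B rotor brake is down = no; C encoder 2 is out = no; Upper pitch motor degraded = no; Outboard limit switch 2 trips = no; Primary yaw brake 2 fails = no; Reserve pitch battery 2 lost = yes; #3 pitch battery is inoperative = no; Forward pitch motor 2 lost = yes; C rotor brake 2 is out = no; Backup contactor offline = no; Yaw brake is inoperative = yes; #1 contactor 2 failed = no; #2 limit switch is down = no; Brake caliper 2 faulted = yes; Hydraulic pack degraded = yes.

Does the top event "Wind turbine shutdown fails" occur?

No

Emergency stop inoperative [AND]: Upper pitch motor degraded=not, Yaw brake is inoperative=occurs, Safety PLC malfunctions=not, #2 limit switch is down=not → not all inputs occur → does not occur.
Pitch system down [OR]: Backup contactor offline=not, Emergency stop inoperative=not, Outboard encoder trips=not → no input occurs → does not occur.
Safety chain lost [AND]: Hydraulic pack degraded=occurs, C rotor brake 2 is out=not → not all inputs occur → does not occur.
Yaw brake inoperative [OR]: Safety chain lost=not, #1 contactor 2 failed=not → no input occurs → does not occur.
Converter path lost [OR]: Pitch system down=not, Brake caliper is down=not, #3 pitch battery is inoperative=not, Yaw brake inoperative=not → no input occurs → does not occur.
Rotor brake fails [AND]: Forward pitch motor 2 lost=occurs, Primary yaw brake 2 fails=not, #1 safety PLC 2 malfunctions=not, Outboard limit switch 2 trips=not → not all inputs occur → does not occur.
Emergency stop 2 lost [OR]: Rotor brake fails=not, C encoder 2 is out=not → no input occurs → does not occur.
Pitch system 2 fails [OR]: B rotor brake is down=not, Converter path lost=not, Emergency stop 2 lost=not → no input occurs → does not occur.
Wind turbine shutdown fails [AND]: Pitch system 2 fails=not, Brake caliper 2 faulted=occurs, Reserve pitch battery 2 lost=occurs → not all inputs occur → does not occur.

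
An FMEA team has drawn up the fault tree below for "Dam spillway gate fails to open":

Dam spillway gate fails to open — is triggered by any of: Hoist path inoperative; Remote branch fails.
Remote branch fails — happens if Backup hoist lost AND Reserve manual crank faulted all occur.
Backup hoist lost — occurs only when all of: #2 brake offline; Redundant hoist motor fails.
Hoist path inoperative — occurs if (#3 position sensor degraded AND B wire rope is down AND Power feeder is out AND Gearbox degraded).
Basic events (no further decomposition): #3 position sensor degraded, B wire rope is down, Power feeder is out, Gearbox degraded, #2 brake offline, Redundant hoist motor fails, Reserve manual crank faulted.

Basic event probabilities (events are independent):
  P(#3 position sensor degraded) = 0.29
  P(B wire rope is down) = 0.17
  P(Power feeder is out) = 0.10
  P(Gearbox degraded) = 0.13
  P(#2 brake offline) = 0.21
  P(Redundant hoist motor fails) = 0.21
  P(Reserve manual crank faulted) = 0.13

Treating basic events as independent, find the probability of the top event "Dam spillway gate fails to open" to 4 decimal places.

0.0064

P(Hoist path inoperative) [AND] = 0.29 × 0.17 × 0.10 × 0.13 = 0.000641
P(Backup hoist lost) [AND] = 0.21 × 0.21 = 0.044100
P(Remote branch fails) [AND] = 0.044100 × 0.13 = 0.005733
P(Dam spillway gate fails to open) [OR] = 1 − (1−0.000641) × (1−0.005733) = 0.006370
Rounded to 4 decimal places: P(Dam spillway gate fails to open) ≈ 0.0064.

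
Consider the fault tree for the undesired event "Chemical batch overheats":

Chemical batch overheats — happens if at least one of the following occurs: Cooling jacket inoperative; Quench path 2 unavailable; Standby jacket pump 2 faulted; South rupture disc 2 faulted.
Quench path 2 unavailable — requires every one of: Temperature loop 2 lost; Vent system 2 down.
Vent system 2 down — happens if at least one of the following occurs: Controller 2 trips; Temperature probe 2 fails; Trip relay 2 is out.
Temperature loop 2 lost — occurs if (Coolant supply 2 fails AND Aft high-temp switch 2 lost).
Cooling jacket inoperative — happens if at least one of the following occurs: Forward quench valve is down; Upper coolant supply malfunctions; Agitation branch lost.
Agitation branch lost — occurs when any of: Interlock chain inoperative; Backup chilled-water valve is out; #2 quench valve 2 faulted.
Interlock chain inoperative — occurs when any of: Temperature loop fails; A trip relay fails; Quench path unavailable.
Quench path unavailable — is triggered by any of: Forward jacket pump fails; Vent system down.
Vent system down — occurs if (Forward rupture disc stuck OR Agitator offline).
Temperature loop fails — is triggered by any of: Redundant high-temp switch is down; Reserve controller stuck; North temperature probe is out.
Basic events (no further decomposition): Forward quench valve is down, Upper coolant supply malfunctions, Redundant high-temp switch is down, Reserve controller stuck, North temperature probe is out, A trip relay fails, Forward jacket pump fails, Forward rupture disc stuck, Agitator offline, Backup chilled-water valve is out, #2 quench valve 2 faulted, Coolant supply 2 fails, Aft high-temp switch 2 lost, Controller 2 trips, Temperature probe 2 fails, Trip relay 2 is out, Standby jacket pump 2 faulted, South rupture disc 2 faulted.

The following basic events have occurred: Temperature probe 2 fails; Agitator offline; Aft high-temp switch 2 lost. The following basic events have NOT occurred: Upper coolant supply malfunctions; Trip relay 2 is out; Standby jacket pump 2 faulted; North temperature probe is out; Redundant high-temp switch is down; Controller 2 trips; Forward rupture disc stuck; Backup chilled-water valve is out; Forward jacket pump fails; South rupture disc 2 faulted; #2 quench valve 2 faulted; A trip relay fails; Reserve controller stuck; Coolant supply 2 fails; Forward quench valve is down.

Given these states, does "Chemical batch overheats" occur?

Yes

Temperature loop fails [OR]: Redundant high-temp switch is down=not, Reserve controller stuck=not, North temperature probe is out=not → no input occurs → does not occur.
Vent system down [OR]: Forward rupture disc stuck=not, Agitator offline=occurs → at least one input occurs → occurs.
Quench path unavailable [OR]: Forward jacket pump fails=not, Vent system down=occurs → at least one input occurs → occurs.
Interlock chain inoperative [OR]: Temperature loop fails=not, A trip relay fails=not, Quench path unavailable=occurs → at least one input occurs → occurs.
Agitation branch lost [OR]: Interlock chain inoperative=occurs, Backup chilled-water valve is out=not, #2 quench valve 2 faulted=not → at least one input occurs → occurs.
Cooling jacket inoperative [OR]: Forward quench valve is down=not, Upper coolant supply malfunctions=not, Agitation branch lost=occurs → at least one input occurs → occurs.
Temperature loop 2 lost [AND]: Coolant supply 2 fails=not, Aft high-temp switch 2 lost=occurs → not all inputs occur → does not occur.
Vent system 2 down [OR]: Controller 2 trips=not, Temperature probe 2 fails=occurs, Trip relay 2 is out=not → at least one input occurs → occurs.
Quench path 2 unavailable [AND]: Temperature loop 2 lost=not, Vent system 2 down=occurs → not all inputs occur → does not occur.
Chemical batch overheats [OR]: Cooling jacket inoperative=occurs, Quench path 2 unavailable=not, Standby jacket pump 2 faulted=not, South rupture disc 2 faulted=not → at least one input occurs → occurs.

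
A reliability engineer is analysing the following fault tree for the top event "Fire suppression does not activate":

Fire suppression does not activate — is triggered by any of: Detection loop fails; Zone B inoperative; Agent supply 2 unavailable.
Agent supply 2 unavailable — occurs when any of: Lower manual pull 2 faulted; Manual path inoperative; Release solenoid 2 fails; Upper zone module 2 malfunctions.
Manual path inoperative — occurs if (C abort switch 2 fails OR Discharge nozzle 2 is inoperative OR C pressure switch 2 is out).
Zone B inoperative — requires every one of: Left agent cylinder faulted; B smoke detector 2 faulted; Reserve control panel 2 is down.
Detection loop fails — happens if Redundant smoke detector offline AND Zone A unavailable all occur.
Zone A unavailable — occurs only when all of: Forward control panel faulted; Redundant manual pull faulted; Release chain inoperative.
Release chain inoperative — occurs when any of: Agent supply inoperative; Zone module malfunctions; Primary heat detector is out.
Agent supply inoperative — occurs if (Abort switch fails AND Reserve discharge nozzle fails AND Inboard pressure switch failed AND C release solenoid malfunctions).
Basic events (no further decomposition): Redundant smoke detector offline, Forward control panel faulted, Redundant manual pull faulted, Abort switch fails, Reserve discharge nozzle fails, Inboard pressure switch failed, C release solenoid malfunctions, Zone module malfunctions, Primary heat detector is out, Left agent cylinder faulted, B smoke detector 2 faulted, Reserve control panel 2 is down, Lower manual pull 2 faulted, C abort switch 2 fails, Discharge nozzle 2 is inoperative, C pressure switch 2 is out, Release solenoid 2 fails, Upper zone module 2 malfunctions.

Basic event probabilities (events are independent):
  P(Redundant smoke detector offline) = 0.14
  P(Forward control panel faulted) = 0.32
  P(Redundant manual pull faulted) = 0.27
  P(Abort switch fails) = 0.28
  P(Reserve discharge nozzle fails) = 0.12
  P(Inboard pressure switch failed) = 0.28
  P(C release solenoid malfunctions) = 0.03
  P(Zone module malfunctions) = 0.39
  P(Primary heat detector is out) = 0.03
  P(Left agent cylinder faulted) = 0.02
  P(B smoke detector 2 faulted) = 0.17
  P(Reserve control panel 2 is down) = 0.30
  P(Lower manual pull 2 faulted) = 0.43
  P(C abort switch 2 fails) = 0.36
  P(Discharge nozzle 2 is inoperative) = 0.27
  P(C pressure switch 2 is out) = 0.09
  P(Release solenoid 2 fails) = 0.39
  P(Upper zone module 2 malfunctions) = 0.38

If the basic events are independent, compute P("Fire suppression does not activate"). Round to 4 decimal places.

0.9089

P(Agent supply inoperative) [AND] = 0.28 × 0.12 × 0.28 × 0.03 = 0.000282
P(Release chain inoperative) [OR] = 1 − (1−0.000282) × (1−0.39) × (1−0.03) = 0.408467
P(Zone A unavailable) [AND] = 0.32 × 0.27 × 0.408467 = 0.035292
P(Detection loop fails) [AND] = 0.14 × 0.035292 = 0.004941
P(Zone B inoperative) [AND] = 0.02 × 0.17 × 0.30 = 0.001020
P(Manual path inoperative) [OR] = 1 − (1−0.36) × (1−0.27) × (1−0.09) = 0.574848
P(Agent supply 2 unavailable) [OR] = 1 − (1−0.43) × (1−0.574848) × (1−0.39) × (1−0.38) = 0.908348
P(Fire suppression does not activate) [OR] = 1 − (1−0.004941) × (1−0.001020) × (1−0.908348) = 0.908894
Rounded to 4 decimal places: P(Fire suppression does not activate) ≈ 0.9089.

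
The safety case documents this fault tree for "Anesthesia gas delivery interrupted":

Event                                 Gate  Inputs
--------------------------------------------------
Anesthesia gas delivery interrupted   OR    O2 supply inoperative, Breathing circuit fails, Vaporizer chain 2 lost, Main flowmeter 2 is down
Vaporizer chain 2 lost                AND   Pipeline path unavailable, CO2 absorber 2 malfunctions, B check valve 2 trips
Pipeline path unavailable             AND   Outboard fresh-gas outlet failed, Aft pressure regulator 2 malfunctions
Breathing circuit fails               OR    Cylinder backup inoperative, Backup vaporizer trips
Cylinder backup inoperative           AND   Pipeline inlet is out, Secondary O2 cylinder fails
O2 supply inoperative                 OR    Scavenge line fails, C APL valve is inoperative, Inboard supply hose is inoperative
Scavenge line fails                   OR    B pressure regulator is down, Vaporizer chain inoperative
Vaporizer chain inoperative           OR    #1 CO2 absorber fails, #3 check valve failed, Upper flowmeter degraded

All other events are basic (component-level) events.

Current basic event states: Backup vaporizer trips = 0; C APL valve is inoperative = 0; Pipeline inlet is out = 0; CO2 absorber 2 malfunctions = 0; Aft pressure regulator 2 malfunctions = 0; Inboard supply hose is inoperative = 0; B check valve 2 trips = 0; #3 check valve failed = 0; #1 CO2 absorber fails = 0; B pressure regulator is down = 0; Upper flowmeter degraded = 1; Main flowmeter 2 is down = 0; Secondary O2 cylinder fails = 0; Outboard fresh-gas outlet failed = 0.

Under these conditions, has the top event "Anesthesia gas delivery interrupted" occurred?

Vaporizer chain inoperative [OR]: #1 CO2 absorber fails=not, #3 check valve failed=not, Upper flowmeter degraded=occurs → at least one input occurs → occurs.
Scavenge line fails [OR]: B pressure regulator is down=not, Vaporizer chain inoperative=occurs → at least one input occurs → occurs.
O2 supply inoperative [OR]: Scavenge line fails=occurs, C APL valve is inoperative=not, Inboard supply hose is inoperative=not → at least one input occurs → occurs.
Cylinder backup inoperative [AND]: Pipeline inlet is out=not, Secondary O2 cylinder fails=not → not all inputs occur → does not occur.
Breathing circuit fails [OR]: Cylinder backup inoperative=not, Backup vaporizer trips=not → no input occurs → does not occur.
Pipeline path unavailable [AND]: Outboard fresh-gas outlet failed=not, Aft pressure regulator 2 malfunctions=not → not all inputs occur → does not occur.
Vaporizer chain 2 lost [AND]: Pipeline path unavailable=not, CO2 absorber 2 malfunctions=not, B check valve 2 trips=not → not all inputs occur → does not occur.
Anesthesia gas delivery interrupted [OR]: O2 supply inoperative=occurs, Breathing circuit fails=not, Vaporizer chain 2 lost=not, Main flowmeter 2 is down=not → at least one input occurs → occurs.

Yes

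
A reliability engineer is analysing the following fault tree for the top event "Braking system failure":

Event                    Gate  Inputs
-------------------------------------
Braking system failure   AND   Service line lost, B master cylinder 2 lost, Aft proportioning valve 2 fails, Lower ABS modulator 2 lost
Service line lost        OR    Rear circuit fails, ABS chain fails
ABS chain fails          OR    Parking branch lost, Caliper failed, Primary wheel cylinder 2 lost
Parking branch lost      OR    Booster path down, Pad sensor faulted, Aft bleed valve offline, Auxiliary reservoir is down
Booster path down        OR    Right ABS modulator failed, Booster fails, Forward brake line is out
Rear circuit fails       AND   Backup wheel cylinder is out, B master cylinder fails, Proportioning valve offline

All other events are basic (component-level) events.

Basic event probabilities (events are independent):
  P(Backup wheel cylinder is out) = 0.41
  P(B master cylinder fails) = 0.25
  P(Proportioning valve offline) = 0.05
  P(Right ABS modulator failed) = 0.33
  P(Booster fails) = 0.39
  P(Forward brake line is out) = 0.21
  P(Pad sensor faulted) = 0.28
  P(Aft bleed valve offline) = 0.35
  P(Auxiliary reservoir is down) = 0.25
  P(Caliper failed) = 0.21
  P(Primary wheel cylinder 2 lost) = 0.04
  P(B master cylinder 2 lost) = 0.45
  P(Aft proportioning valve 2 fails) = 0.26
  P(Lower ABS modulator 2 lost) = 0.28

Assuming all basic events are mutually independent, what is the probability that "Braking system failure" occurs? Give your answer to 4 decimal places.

P(Rear circuit fails) [AND] = 0.41 × 0.25 × 0.05 = 0.005125
P(Booster path down) [OR] = 1 − (1−0.33) × (1−0.39) × (1−0.21) = 0.677127
P(Parking branch lost) [OR] = 1 − (1−0.677127) × (1−0.28) × (1−0.35) × (1−0.25) = 0.886672
P(ABS chain fails) [OR] = 1 − (1−0.886672) × (1−0.21) × (1−0.04) = 0.914052
P(Service line lost) [OR] = 1 − (1−0.005125) × (1−0.914052) = 0.914492
P(Braking system failure) [AND] = 0.914492 × 0.45 × 0.26 × 0.28 = 0.029959
Rounded to 4 decimal places: P(Braking system failure) ≈ 0.0300.

0.0300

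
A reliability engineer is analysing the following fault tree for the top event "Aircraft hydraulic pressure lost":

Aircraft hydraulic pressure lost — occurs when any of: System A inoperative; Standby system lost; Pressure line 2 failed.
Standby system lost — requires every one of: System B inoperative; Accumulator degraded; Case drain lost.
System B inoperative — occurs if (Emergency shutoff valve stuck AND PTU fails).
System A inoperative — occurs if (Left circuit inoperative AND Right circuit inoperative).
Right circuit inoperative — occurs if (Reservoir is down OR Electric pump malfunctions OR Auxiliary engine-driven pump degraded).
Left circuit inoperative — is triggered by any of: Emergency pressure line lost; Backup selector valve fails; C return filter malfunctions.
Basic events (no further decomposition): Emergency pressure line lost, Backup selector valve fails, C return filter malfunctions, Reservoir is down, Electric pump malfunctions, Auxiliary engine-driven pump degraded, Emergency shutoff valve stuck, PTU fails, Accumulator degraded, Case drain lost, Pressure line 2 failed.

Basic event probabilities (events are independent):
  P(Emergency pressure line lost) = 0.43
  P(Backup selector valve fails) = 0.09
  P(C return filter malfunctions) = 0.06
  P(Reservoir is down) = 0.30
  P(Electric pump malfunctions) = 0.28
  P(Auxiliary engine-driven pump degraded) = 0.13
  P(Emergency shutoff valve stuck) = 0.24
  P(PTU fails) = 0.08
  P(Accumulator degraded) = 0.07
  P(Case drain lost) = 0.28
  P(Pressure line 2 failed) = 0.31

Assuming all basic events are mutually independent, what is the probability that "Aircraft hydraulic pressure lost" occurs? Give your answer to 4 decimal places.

0.5087

P(Left circuit inoperative) [OR] = 1 − (1−0.43) × (1−0.09) × (1−0.06) = 0.512422
P(Right circuit inoperative) [OR] = 1 − (1−0.30) × (1−0.28) × (1−0.13) = 0.561520
P(System A inoperative) [AND] = 0.512422 × 0.561520 = 0.287735
P(System B inoperative) [AND] = 0.24 × 0.08 = 0.019200
P(Standby system lost) [AND] = 0.019200 × 0.07 × 0.28 = 0.000376
P(Aircraft hydraulic pressure lost) [OR] = 1 − (1−0.287735) × (1−0.000376) × (1−0.31) = 0.508722
Rounded to 4 decimal places: P(Aircraft hydraulic pressure lost) ≈ 0.5087.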